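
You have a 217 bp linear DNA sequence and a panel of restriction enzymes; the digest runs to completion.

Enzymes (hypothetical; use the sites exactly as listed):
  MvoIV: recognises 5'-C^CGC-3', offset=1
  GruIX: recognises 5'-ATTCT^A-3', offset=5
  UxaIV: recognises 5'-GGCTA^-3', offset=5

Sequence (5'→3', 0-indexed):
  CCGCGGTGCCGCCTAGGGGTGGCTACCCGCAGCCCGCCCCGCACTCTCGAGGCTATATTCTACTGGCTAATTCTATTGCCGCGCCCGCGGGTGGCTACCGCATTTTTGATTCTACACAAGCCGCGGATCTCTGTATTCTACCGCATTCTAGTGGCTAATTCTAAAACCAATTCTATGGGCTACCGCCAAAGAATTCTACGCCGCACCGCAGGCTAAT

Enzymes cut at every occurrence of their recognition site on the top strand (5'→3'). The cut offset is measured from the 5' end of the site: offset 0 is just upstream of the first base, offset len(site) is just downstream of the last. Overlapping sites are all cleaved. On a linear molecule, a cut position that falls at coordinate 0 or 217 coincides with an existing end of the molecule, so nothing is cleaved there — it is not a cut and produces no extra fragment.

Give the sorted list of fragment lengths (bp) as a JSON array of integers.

[1,1,1,2,2,2,4,5,5,5,5,5,6,6,7,8,8,8,8,8,8,9,12,12,14,15,16,16,18]

Site scan:
  MvoIV (CCGC, off=1): starts [0, 8, 26, 33, 38, 78, 84, 97, 120, 140, 182, 200, 205] → cuts [1, 9, 27, 34, 39, 79, 85, 98, 121, 141, 183, 201, 206]
  GruIX (ATTCTA, off=5): starts [56, 69, 108, 134, 144, 157, 169, 192] → cuts [61, 74, 113, 139, 149, 162, 174, 197]
  UxaIV (GGCTA, off=5): starts [20, 50, 64, 92, 152, 177, 210] → cuts [25, 55, 69, 97, 157, 182, 215]

All cut coordinates (distinct, sorted): [1, 9, 25, 27, 34, 39, 55, 61, 69, 74, 79, 85, 97, 98, 113, 121, 139, 141, 149, 157, 162, 174, 182, 183, 197, 201, 206, 215]

Fragment lengths:
  [0,1): 1 bp
  [1,9): 8 bp
  [9,25): 16 bp
  [25,27): 2 bp
  [27,34): 7 bp
  [34,39): 5 bp
  [39,55): 16 bp
  [55,61): 6 bp
  [61,69): 8 bp
  [69,74): 5 bp
  [74,79): 5 bp
  [79,85): 6 bp
  [85,97): 12 bp
  [97,98): 1 bp
  [98,113): 15 bp
  [113,121): 8 bp
  [121,139): 18 bp
  [139,141): 2 bp
  [141,149): 8 bp
  [149,157): 8 bp
  [157,162): 5 bp
  [162,174): 12 bp
  [174,182): 8 bp
  [182,183): 1 bp
  [183,197): 14 bp
  [197,201): 4 bp
  [201,206): 5 bp
  [206,215): 9 bp
  [215,217): 2 bp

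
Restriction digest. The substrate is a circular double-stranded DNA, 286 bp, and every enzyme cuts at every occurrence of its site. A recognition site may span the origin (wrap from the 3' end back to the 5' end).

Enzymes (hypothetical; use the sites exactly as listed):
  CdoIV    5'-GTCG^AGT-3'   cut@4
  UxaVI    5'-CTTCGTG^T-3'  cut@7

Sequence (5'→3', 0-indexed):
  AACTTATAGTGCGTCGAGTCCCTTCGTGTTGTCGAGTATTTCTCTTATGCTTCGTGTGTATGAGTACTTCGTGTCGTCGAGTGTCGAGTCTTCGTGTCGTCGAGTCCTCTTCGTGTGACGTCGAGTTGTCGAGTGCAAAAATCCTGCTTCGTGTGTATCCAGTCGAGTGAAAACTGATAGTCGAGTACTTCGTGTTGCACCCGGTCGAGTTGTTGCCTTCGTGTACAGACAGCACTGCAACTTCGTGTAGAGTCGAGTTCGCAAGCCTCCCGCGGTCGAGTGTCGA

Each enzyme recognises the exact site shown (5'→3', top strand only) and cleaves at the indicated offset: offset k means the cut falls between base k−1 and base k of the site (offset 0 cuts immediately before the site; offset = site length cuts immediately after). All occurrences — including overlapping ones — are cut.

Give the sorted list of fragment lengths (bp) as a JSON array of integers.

[6,6,6,7,8,8,8,10,11,12,12,13,13,16,17,18,22,22,23,24,24]

Scan for sites:
  CdoIV GTCGAGT/4: at [12, 30, 75, 82, 98, 119, 127, 161, 179, 203, 251, 274] ⇒ [16, 34, 79, 86, 102, 123, 131, 165, 183, 207, 255, 278]
  UxaVI CTTCGTGT/7: at [21, 49, 66, 89, 108, 146, 187, 216, 240] ⇒ [28, 56, 73, 96, 115, 153, 194, 223, 247]

Pooled cuts: [16, 28, 34, 56, 73, 79, 86, 96, 102, 115, 123, 131, 153, 165, 183, 194, 207, 223, 247, 255, 278]

Fragments:
  16→28: 12 bp
  28→34: 6 bp
  34→56: 22 bp
  56→73: 17 bp
  73→79: 6 bp
  79→86: 7 bp
  86→96: 10 bp
  96→102: 6 bp
  102→115: 13 bp
  115→123: 8 bp
  123→131: 8 bp
  131→153: 22 bp
  153→165: 12 bp
  165→183: 18 bp
  183→194: 11 bp
  194→207: 13 bp
  207→223: 16 bp
  223→247: 24 bp
  247→255: 8 bp
  255→278: 23 bp
  278→16 (wrap): 286-278+16 = 24 bp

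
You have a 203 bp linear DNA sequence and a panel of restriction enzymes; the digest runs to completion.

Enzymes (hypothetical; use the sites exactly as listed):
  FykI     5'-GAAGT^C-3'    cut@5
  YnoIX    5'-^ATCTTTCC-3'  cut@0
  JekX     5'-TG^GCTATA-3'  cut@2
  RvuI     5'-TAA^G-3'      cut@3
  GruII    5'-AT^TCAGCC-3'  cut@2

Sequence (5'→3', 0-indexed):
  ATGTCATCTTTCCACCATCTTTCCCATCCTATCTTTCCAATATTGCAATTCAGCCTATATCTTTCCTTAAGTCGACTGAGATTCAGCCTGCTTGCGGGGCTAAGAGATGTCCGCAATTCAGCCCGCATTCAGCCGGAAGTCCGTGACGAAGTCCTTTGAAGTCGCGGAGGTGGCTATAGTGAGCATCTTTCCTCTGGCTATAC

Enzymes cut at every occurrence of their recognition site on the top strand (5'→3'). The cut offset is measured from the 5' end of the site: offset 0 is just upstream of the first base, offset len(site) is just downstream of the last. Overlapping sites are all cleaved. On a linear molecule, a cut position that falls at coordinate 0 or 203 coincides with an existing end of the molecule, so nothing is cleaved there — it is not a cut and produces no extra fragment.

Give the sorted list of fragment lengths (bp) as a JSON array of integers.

Scan for sites:
  FykI (GAAGTC, off=5): starts [135, 147, 157] → cuts [140, 152, 162]
  YnoIX (ATCTTTCC, off=0): starts [5, 16, 30, 58, 184] → cuts [5, 16, 30, 58, 184]
  JekX (TGGCTATA, off=2): starts [170, 194] → cuts [172, 196]
  RvuI (TAAG, off=3): starts [67, 100] → cuts [70, 103]
  GruII (ATTCAGCC, off=2): starts [47, 80, 115, 126] → cuts [49, 82, 117, 128]

Pooled cuts: [5, 16, 30, 49, 58, 70, 82, 103, 117, 128, 140, 152, 162, 172, 184, 196]

Fragment lengths:
  [0,5): 5 bp
  [5,16): 11 bp
  [16,30): 14 bp
  [30,49): 19 bp
  [49,58): 9 bp
  [58,70): 12 bp
  [70,82): 12 bp
  [82,103): 21 bp
  [103,117): 14 bp
  [117,128): 11 bp
  [128,140): 12 bp
  [140,152): 12 bp
  [152,162): 10 bp
  [162,172): 10 bp
  [172,184): 12 bp
  [184,196): 12 bp
  [196,203): 7 bp

[5,7,9,10,10,11,11,12,12,12,12,12,12,14,14,19,21]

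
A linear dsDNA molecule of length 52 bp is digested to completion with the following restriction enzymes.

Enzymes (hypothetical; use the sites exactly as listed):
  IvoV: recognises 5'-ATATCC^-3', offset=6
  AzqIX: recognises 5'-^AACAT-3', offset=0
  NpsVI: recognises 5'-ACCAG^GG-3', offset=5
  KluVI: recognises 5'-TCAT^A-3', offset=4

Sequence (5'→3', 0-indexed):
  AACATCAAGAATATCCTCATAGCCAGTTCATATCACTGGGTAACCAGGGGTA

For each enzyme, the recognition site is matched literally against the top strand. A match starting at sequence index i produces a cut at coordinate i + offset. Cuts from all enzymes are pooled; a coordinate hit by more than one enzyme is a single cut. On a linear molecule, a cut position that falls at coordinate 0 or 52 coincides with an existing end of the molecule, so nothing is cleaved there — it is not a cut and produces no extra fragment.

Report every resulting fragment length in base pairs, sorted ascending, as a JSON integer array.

Scan for sites:
  IvoV (ATATCC, off=6): starts [10] → cuts [16]
  AzqIX (AACAT, off=0): starts [0] → cuts [] (position 0 is a terminus of the linear molecule — no cut)
  NpsVI (ACCAGGG, off=5): starts [42] → cuts [47]
  KluVI (TCATA, off=4): starts [16, 27] → cuts [20, 31]

All cut coordinates (distinct, sorted): [16, 20, 31, 47]

Fragments:
  [0,16): 16 bp
  [16,20): 4 bp
  [20,31): 11 bp
  [31,47): 16 bp
  [47,52): 5 bp

[4,5,11,16,16]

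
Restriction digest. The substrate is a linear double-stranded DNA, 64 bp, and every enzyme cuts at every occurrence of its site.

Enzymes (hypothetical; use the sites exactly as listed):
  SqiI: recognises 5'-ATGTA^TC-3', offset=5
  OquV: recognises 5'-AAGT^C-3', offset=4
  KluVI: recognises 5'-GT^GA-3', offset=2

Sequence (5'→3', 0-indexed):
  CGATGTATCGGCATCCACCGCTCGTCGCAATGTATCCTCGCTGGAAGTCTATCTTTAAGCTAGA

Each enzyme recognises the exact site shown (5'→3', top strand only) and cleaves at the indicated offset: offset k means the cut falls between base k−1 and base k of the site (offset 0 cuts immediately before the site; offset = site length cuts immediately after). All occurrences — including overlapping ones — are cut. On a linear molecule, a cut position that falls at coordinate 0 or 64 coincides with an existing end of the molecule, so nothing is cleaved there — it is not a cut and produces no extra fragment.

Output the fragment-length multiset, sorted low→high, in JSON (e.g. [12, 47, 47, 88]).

[7,14,16,27]

Per-enzyme occurrences:
  SqiI (ATGTATC, off=5): starts [2, 29] → cuts [7, 34]
  OquV (AAGTC, off=4): starts [44] → cuts [48]
  KluVI (GTGA, off=2): no sites

All cut coordinates (distinct, sorted): [7, 34, 48]

Fragment lengths:
  [0,7): 7 bp
  [7,34): 27 bp
  [34,48): 14 bp
  [48,64): 16 bp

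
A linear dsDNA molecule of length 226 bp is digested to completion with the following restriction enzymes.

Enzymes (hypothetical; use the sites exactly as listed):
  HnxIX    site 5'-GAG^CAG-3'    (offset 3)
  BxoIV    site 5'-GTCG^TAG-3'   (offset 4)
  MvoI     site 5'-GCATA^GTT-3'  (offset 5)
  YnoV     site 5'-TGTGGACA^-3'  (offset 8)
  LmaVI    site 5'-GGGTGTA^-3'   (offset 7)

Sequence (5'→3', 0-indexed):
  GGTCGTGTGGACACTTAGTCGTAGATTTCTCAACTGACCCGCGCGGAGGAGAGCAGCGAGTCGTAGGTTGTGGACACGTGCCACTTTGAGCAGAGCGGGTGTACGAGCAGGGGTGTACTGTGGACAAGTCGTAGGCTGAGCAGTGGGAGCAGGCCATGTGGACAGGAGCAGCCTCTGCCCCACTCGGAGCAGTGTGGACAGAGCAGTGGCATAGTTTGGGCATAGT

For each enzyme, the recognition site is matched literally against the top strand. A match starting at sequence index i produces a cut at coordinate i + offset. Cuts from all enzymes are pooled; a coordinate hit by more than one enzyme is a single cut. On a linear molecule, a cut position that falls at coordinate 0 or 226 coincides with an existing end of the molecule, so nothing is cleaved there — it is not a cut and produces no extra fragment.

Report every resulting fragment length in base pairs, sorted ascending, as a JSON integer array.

Per-enzyme occurrences:
  HnxIX GAGCAG/3: at [50, 87, 104, 137, 146, 165, 186, 200] ⇒ [53, 90, 107, 140, 149, 168, 189, 203]
  BxoIV GTCGTAG/4: at [17, 59, 127] ⇒ [21, 63, 131]
  MvoI GCATAGTT/5: at [208] ⇒ [213]
  YnoV TGTGGACA/8: at [5, 68, 118, 156, 192] ⇒ [13, 76, 126, 164, 200]
  LmaVI GGGTGTA/7: at [96, 110] ⇒ [103, 117]

All cut coordinates (distinct, sorted): [13, 21, 53, 63, 76, 90, 103, 107, 117, 126, 131, 140, 149, 164, 168, 189, 200, 203, 213]

Fragments:
  [0,13): 13 bp
  [13,21): 8 bp
  [21,53): 32 bp
  [53,63): 10 bp
  [63,76): 13 bp
  [76,90): 14 bp
  [90,103): 13 bp
  [103,107): 4 bp
  [107,117): 10 bp
  [117,126): 9 bp
  [126,131): 5 bp
  [131,140): 9 bp
  [140,149): 9 bp
  [149,164): 15 bp
  [164,168): 4 bp
  [168,189): 21 bp
  [189,200): 11 bp
  [200,203): 3 bp
  [203,213): 10 bp
  [213,226): 13 bp

[3,4,4,5,8,9,9,9,10,10,10,11,13,13,13,13,14,15,21,32]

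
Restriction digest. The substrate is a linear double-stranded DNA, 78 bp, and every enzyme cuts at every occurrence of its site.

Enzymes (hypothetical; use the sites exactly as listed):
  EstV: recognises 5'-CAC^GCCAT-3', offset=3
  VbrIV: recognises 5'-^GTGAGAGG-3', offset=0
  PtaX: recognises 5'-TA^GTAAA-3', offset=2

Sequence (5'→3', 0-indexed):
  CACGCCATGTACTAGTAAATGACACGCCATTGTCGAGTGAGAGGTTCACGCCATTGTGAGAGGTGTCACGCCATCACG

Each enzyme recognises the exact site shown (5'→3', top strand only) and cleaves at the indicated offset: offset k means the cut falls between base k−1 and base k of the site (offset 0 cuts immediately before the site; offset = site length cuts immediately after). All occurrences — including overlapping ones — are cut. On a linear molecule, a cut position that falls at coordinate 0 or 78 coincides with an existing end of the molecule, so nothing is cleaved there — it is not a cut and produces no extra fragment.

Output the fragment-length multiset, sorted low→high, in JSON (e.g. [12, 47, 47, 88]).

[3,6,9,11,11,11,13,14]

Scan for sites:
  EstV (CACGCCAT, off=3): starts [0, 22, 46, 66] → cuts [3, 25, 49, 69]
  VbrIV (GTGAGAGG, off=0): starts [36, 55] → cuts [36, 55]
  PtaX (TAGTAAA, off=2): starts [12] → cuts [14]

All cut coordinates (distinct, sorted): [3, 14, 25, 36, 49, 55, 69]

Fragments:
  [0,3): 3 bp
  [3,14): 11 bp
  [14,25): 11 bp
  [25,36): 11 bp
  [36,49): 13 bp
  [49,55): 6 bp
  [55,69): 14 bp
  [69,78): 9 bp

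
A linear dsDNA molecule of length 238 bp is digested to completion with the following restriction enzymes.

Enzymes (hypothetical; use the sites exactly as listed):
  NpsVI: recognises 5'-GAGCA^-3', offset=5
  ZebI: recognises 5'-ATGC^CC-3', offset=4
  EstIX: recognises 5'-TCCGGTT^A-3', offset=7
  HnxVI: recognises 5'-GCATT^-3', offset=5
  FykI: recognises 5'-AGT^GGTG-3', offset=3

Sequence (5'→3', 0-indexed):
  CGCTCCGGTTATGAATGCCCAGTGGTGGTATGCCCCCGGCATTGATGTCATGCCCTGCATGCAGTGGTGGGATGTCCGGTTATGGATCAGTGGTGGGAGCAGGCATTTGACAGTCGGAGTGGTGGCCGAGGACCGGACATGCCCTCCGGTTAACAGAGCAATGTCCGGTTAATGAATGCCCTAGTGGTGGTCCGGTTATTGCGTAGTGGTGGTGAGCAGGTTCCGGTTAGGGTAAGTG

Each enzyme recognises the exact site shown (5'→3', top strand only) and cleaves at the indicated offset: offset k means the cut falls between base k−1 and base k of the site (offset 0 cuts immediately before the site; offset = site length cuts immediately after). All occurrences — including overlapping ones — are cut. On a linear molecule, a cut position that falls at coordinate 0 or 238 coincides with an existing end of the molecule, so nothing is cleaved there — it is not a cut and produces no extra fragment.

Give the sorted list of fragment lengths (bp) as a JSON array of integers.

Site scan:
  NpsVI GAGCA/5: at [96, 155, 213] ⇒ [101, 160, 218]
  ZebI ATGCCC/4: at [14, 29, 49, 138, 175] ⇒ [18, 33, 53, 142, 179]
  EstIX TCCGGTTA/7: at [3, 74, 144, 163, 190, 221] ⇒ [10, 81, 151, 170, 197, 228]
  HnxVI GCATT/5: at [38, 102] ⇒ [43, 107]
  FykI AGTGGTG/3: at [20, 62, 88, 117, 182, 204] ⇒ [23, 65, 91, 120, 185, 207]

All cut coordinates (distinct, sorted): [10, 18, 23, 33, 43, 53, 65, 81, 91, 101, 107, 120, 142, 151, 160, 170, 179, 185, 197, 207, 218, 228]

Fragment lengths:
  [0,10): 10 bp
  [10,18): 8 bp
  [18,23): 5 bp
  [23,33): 10 bp
  [33,43): 10 bp
  [43,53): 10 bp
  [53,65): 12 bp
  [65,81): 16 bp
  [81,91): 10 bp
  [91,101): 10 bp
  [101,107): 6 bp
  [107,120): 13 bp
  [120,142): 22 bp
  [142,151): 9 bp
  [151,160): 9 bp
  [160,170): 10 bp
  [170,179): 9 bp
  [179,185): 6 bp
  [185,197): 12 bp
  [197,207): 10 bp
  [207,218): 11 bp
  [218,228): 10 bp
  [228,238): 10 bp

[5,6,6,8,9,9,9,10,10,10,10,10,10,10,10,10,10,11,12,12,13,16,22]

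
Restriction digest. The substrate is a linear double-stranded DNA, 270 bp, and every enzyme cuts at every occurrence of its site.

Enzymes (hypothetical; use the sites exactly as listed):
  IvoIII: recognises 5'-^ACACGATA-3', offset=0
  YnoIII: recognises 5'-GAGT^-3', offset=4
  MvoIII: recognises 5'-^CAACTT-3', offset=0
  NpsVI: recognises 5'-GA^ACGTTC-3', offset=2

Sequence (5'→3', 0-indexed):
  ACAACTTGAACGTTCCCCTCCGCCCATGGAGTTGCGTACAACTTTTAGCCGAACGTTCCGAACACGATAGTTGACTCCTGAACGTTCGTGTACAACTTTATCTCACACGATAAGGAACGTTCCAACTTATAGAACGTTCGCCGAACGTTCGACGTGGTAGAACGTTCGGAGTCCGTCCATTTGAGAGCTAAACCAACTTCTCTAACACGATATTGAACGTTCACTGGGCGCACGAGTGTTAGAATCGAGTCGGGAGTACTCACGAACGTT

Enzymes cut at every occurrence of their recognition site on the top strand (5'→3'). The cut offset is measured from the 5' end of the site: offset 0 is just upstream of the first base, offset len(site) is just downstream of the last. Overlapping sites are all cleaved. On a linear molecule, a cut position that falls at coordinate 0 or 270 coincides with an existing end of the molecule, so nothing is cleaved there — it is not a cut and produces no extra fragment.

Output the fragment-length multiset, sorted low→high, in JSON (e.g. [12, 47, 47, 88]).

Site scan:
  IvoIII (ACACGATA, off=0): starts [61, 104, 204] → cuts [61, 104, 204]
  YnoIII (GAGT, off=4): starts [28, 168, 233, 246, 253] → cuts [32, 172, 237, 250, 257]
  MvoIII (CAACTT, off=0): starts [1, 38, 92, 122, 193] → cuts [1, 38, 92, 122, 193]
  NpsVI (GAACGTTC, off=2): starts [7, 50, 79, 114, 131, 142, 159, 214] → cuts [9, 52, 81, 116, 133, 144, 161, 216]

Pooled cuts: [1, 9, 32, 38, 52, 61, 81, 92, 104, 116, 122, 133, 144, 161, 172, 193, 204, 216, 237, 250, 257]

Fragment lengths:
  [0,1): 1 bp
  [1,9): 8 bp
  [9,32): 23 bp
  [32,38): 6 bp
  [38,52): 14 bp
  [52,61): 9 bp
  [61,81): 20 bp
  [81,92): 11 bp
  [92,104): 12 bp
  [104,116): 12 bp
  [116,122): 6 bp
  [122,133): 11 bp
  [133,144): 11 bp
  [144,161): 17 bp
  [161,172): 11 bp
  [172,193): 21 bp
  [193,204): 11 bp
  [204,216): 12 bp
  [216,237): 21 bp
  [237,250): 13 bp
  [250,257): 7 bp
  [257,270): 13 bp

[1,6,6,7,8,9,11,11,11,11,11,12,12,12,13,13,14,17,20,21,21,23]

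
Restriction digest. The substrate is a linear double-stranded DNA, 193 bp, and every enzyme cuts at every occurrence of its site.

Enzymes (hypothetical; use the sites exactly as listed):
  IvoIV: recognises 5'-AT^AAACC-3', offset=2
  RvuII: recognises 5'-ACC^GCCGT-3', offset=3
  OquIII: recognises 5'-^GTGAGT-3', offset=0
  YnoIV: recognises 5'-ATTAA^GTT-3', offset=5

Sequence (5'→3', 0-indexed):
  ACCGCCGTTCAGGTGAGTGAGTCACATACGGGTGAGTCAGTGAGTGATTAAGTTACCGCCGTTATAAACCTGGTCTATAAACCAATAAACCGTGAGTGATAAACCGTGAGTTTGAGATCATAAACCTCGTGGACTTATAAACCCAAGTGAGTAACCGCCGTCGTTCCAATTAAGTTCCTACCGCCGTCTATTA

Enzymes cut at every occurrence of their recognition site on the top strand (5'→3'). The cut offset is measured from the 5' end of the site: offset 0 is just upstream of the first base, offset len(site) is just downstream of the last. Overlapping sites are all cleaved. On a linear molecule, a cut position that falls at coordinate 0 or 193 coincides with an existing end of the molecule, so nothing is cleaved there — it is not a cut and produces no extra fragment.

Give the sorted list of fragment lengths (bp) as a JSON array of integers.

Per-enzyme occurrences:
  IvoIV ATAAACC/2: at [63, 76, 84, 98, 119, 136] ⇒ [65, 78, 86, 100, 121, 138]
  RvuII ACCGCCGT/3: at [0, 54, 153, 179] ⇒ [3, 57, 156, 182]
  OquIII GTGAGT/0: at [12, 16, 31, 39, 91, 105, 146] ⇒ [12, 16, 31, 39, 91, 105, 146]
  YnoIV ATTAAGTT/5: at [46, 168] ⇒ [51, 173]

All cut coordinates (distinct, sorted): [3, 12, 16, 31, 39, 51, 57, 65, 78, 86, 91, 100, 105, 121, 138, 146, 156, 173, 182]

Fragments:
  [0,3): 3 bp
  [3,12): 9 bp
  [12,16): 4 bp
  [16,31): 15 bp
  [31,39): 8 bp
  [39,51): 12 bp
  [51,57): 6 bp
  [57,65): 8 bp
  [65,78): 13 bp
  [78,86): 8 bp
  [86,91): 5 bp
  [91,100): 9 bp
  [100,105): 5 bp
  [105,121): 16 bp
  [121,138): 17 bp
  [138,146): 8 bp
  [146,156): 10 bp
  [156,173): 17 bp
  [173,182): 9 bp
  [182,193): 11 bp

[3,4,5,5,6,8,8,8,8,9,9,9,10,11,12,13,15,16,17,17]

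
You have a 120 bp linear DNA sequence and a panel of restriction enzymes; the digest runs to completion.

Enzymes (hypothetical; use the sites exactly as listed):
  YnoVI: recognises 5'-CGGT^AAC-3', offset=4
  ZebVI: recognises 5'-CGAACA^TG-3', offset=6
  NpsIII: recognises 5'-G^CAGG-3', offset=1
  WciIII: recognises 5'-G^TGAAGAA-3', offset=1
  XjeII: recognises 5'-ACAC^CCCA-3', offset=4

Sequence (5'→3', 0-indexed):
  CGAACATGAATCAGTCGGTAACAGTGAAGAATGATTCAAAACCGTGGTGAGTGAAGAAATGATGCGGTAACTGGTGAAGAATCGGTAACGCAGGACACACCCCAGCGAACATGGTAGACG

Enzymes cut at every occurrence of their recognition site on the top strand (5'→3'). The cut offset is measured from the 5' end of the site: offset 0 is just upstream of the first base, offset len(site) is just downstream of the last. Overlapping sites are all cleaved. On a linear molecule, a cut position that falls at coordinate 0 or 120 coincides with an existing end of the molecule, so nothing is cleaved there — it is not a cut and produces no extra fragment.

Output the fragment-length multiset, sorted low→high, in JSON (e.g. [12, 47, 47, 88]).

[4,5,6,6,9,10,11,12,13,17,27]

Site scan:
  YnoVI CGGTAAC/4: at [15, 64, 82] ⇒ [19, 68, 86]
  ZebVI CGAACATG/6: at [0, 105] ⇒ [6, 111]
  NpsIII GCAGG/1: at [89] ⇒ [90]
  WciIII GTGAAGAA/1: at [23, 50, 73] ⇒ [24, 51, 74]
  XjeII ACACCCCA/4: at [96] ⇒ [100]

All cut coordinates (distinct, sorted): [6, 19, 24, 51, 68, 74, 86, 90, 100, 111]

Fragments:
  [0,6): 6 bp
  [6,19): 13 bp
  [19,24): 5 bp
  [24,51): 27 bp
  [51,68): 17 bp
  [68,74): 6 bp
  [74,86): 12 bp
  [86,90): 4 bp
  [90,100): 10 bp
  [100,111): 11 bp
  [111,120): 9 bp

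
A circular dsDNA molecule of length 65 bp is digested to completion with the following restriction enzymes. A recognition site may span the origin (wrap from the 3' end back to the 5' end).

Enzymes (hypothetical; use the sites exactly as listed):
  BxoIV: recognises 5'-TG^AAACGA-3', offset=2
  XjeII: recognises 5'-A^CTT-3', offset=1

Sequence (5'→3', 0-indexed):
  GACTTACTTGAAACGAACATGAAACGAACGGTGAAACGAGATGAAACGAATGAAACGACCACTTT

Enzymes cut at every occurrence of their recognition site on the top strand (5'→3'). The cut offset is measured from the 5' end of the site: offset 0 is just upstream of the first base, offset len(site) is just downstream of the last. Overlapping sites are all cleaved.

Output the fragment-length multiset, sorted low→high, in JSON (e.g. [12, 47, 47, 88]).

[4,4,6,9,9,10,11,12]

Site scan:
  BxoIV (TGAAACGA, off=2): starts [8, 19, 31, 41, 50] → cuts [10, 21, 33, 43, 52]
  XjeII (ACTT, off=1): starts [1, 5, 60] → cuts [2, 6, 61]

Pooled cuts: [2, 6, 10, 21, 33, 43, 52, 61]

Fragment lengths:
  2→6: 4 bp
  6→10: 4 bp
  10→21: 11 bp
  21→33: 12 bp
  33→43: 10 bp
  43→52: 9 bp
  52→61: 9 bp
  61→2 (wrap): 65-61+2 = 6 bp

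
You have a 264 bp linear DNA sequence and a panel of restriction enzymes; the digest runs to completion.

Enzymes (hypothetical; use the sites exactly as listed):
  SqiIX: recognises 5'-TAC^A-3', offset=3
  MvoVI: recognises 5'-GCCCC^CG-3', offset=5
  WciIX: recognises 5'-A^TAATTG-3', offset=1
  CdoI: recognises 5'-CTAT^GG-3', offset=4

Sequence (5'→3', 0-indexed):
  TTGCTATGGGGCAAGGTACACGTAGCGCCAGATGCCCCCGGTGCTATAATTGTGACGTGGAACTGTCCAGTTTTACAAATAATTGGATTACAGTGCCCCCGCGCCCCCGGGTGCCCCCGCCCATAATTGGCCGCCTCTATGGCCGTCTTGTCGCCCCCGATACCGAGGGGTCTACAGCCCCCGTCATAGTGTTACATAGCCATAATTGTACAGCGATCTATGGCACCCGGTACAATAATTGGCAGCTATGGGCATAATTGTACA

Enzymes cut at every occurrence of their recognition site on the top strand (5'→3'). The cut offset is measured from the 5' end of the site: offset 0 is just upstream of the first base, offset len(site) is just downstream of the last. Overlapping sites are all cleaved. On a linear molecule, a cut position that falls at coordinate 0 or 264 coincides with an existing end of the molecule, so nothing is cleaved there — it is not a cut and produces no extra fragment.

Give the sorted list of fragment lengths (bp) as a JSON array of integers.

[1,2,3,5,6,6,7,7,8,8,8,9,9,10,10,12,12,12,14,14,17,17,18,19,30]

Per-enzyme occurrences:
  SqiIX TACA/3: at [16, 73, 88, 172, 192, 208, 230, 260] ⇒ [19, 76, 91, 175, 195, 211, 233, 263]
  MvoVI GCCCCCG/5: at [33, 94, 102, 112, 152, 176] ⇒ [38, 99, 107, 117, 157, 181]
  WciIX ATAATTG/1: at [45, 78, 122, 201, 234, 253] ⇒ [46, 79, 123, 202, 235, 254]
  CdoI CTATGG/4: at [3, 136, 217, 245] ⇒ [7, 140, 221, 249]

Pooled cuts: [7, 19, 38, 46, 76, 79, 91, 99, 107, 117, 123, 140, 157, 175, 181, 195, 202, 211, 221, 233, 235, 249, 254, 263]

Fragments:
  [0,7): 7 bp
  [7,19): 12 bp
  [19,38): 19 bp
  [38,46): 8 bp
  [46,76): 30 bp
  [76,79): 3 bp
  [79,91): 12 bp
  [91,99): 8 bp
  [99,107): 8 bp
  [107,117): 10 bp
  [117,123): 6 bp
  [123,140): 17 bp
  [140,157): 17 bp
  [157,175): 18 bp
  [175,181): 6 bp
  [181,195): 14 bp
  [195,202): 7 bp
  [202,211): 9 bp
  [211,221): 10 bp
  [221,233): 12 bp
  [233,235): 2 bp
  [235,249): 14 bp
  [249,254): 5 bp
  [254,263): 9 bp
  [263,264): 1 bp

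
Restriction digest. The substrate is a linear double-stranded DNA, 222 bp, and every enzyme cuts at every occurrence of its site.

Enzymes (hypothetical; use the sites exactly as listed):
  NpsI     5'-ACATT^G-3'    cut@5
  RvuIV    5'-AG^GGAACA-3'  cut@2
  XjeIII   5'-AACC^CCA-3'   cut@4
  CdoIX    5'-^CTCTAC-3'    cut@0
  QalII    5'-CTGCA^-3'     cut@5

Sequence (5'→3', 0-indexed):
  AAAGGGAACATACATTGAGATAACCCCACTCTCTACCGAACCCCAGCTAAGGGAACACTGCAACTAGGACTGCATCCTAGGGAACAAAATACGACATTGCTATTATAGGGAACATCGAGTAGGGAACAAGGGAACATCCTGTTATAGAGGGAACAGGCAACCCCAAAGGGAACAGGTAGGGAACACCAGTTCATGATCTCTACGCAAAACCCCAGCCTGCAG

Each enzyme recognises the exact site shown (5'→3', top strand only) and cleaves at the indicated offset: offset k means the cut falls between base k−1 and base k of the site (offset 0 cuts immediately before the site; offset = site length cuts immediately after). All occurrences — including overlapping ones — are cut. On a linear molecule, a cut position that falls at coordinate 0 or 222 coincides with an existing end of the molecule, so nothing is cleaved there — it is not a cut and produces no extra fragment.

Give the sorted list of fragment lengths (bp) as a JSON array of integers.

Site scan:
  NpsI ACATTG/5: at [11, 93] ⇒ [16, 98]
  RvuIV AGGGAACA/2: at [2, 49, 78, 106, 120, 128, 147, 166, 177] ⇒ [4, 51, 80, 108, 122, 130, 149, 168, 179]
  XjeIII AACCCCA/4: at [21, 38, 158, 207] ⇒ [25, 42, 162, 211]
  CdoIX CTCTAC/0: at [30, 197] ⇒ [30, 197]
  QalII CTGCA/5: at [57, 69, 216] ⇒ [62, 74, 221]

Pooled cuts: [4, 16, 25, 30, 42, 51, 62, 74, 80, 98, 108, 122, 130, 149, 162, 168, 179, 197, 211, 221]

Fragments:
  [0,4): 4 bp
  [4,16): 12 bp
  [16,25): 9 bp
  [25,30): 5 bp
  [30,42): 12 bp
  [42,51): 9 bp
  [51,62): 11 bp
  [62,74): 12 bp
  [74,80): 6 bp
  [80,98): 18 bp
  [98,108): 10 bp
  [108,122): 14 bp
  [122,130): 8 bp
  [130,149): 19 bp
  [149,162): 13 bp
  [162,168): 6 bp
  [168,179): 11 bp
  [179,197): 18 bp
  [197,211): 14 bp
  [211,221): 10 bp
  [221,222): 1 bp

[1,4,5,6,6,8,9,9,10,10,11,11,12,12,12,13,14,14,18,18,19]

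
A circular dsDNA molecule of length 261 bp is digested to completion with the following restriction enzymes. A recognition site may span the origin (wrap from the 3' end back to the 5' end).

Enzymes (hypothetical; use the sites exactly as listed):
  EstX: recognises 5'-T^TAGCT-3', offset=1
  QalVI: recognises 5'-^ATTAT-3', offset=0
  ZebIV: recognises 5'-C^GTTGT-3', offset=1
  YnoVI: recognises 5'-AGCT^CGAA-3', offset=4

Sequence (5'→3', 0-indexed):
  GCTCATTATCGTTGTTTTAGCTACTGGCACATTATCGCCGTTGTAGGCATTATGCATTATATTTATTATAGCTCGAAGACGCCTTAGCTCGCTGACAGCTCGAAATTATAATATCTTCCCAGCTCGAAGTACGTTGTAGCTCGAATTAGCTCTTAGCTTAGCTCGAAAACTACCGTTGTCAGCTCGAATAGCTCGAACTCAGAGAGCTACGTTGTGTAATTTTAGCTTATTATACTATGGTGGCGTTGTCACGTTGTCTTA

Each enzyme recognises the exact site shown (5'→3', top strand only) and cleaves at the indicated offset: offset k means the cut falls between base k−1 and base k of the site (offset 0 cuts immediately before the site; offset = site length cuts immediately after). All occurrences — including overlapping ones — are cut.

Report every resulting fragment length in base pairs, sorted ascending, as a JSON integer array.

[4,5,5,5,6,6,6,7,7,7,7,8,8,9,9,9,9,9,9,10,11,11,12,13,16,16,17,20]

Site scan:
  EstX (TTAGCT, off=1): starts [16, 83, 145, 152, 157, 221, 258] → cuts [17, 84, 146, 153, 158, 222, 259]
  QalVI (ATTAT, off=0): starts [4, 30, 48, 55, 64, 104, 228] → cuts [4, 30, 48, 55, 64, 104, 228]
  ZebIV (CGTTGT, off=1): starts [9, 38, 131, 173, 209, 243, 251] → cuts [10, 39, 132, 174, 210, 244, 252]
  YnoVI (AGCTCGAA, off=4): starts [69, 96, 120, 137, 159, 180, 189] → cuts [73, 100, 124, 141, 163, 184, 193]

Pooled cuts: [4, 10, 17, 30, 39, 48, 55, 64, 73, 84, 100, 104, 124, 132, 141, 146, 153, 158, 163, 174, 184, 193, 210, 222, 228, 244, 252, 259]

Fragment lengths:
  4→10: 6 bp
  10→17: 7 bp
  17→30: 13 bp
  30→39: 9 bp
  39→48: 9 bp
  48→55: 7 bp
  55→64: 9 bp
  64→73: 9 bp
  73→84: 11 bp
  84→100: 16 bp
  100→104: 4 bp
  104→124: 20 bp
  124→132: 8 bp
  132→141: 9 bp
  141→146: 5 bp
  146→153: 7 bp
  153→158: 5 bp
  158→163: 5 bp
  163→174: 11 bp
  174→184: 10 bp
  184→193: 9 bp
  193→210: 17 bp
  210→222: 12 bp
  222→228: 6 bp
  228→244: 16 bp
  244→252: 8 bp
  252→259: 7 bp
  259→4 (wrap): 261-259+4 = 6 bp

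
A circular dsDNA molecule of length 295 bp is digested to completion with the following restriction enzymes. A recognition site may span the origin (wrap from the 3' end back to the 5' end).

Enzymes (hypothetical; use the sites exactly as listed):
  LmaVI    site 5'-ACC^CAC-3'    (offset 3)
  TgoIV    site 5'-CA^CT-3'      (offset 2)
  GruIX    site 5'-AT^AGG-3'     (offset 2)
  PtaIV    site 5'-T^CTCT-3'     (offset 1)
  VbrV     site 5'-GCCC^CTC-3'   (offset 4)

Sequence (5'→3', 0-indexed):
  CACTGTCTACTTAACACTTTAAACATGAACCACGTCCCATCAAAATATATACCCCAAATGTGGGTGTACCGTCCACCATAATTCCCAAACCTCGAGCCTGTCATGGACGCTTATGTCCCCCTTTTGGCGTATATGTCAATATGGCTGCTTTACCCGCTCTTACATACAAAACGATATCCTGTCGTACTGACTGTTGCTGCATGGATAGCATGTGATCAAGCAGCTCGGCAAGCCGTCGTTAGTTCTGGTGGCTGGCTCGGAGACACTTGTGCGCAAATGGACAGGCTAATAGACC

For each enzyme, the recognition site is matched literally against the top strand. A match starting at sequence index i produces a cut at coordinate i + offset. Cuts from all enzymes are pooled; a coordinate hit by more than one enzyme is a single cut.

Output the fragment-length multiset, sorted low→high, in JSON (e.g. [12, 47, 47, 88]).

[2,14,30,249]

Site scan:
  LmaVI (ACCCAC, off=3): starts [292] → cuts [0]
  TgoIV (CACT, off=2): starts [0, 14, 263] → cuts [2, 16, 265]
  GruIX (ATAGG, off=2): no sites
  PtaIV (TCTCT, off=1): no sites
  VbrV (GCCCCTC, off=4): no sites

Pooled cuts: [0, 2, 16, 265]

Fragment lengths:
  0→2: 2 bp
  2→16: 14 bp
  16→265: 249 bp
  265→0 (wrap): 295-265+0 = 30 bp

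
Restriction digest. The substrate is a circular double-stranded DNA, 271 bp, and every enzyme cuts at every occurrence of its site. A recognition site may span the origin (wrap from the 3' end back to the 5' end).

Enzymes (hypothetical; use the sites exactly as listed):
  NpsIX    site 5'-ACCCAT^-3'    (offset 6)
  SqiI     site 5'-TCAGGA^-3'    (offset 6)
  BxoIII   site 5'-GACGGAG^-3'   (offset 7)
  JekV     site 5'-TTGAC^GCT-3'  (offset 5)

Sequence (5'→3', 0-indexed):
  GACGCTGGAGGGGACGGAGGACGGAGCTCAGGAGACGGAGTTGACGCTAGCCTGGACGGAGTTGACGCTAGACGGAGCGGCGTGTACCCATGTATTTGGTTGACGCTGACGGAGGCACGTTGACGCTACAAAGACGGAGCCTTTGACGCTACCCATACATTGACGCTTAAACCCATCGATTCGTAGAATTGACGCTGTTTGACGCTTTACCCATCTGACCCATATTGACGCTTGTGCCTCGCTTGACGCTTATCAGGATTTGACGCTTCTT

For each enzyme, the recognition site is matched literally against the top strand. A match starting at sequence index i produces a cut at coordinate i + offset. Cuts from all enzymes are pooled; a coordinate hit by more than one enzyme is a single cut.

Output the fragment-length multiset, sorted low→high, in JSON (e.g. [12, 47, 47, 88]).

[5,5,6,6,7,7,7,8,8,9,9,10,10,10,10,11,11,11,12,13,14,15,16,16,17,18]

Scan for sites:
  NpsIX ACCCAT/6: at [85, 150, 170, 208, 217] ⇒ [91, 156, 176, 214, 223]
  SqiI TCAGGA/6: at [27, 252] ⇒ [33, 258]
  BxoIII GACGGAG/7: at [12, 19, 33, 54, 70, 107, 132] ⇒ [19, 26, 40, 61, 77, 114, 139]
  JekV TTGACGCT/5: at [40, 61, 99, 119, 142, 159, 188, 198, 224, 242, 259, 269] ⇒ [3, 45, 66, 104, 124, 147, 164, 193, 203, 229, 247, 264]

Pooled cuts: [3, 19, 26, 33, 40, 45, 61, 66, 77, 91, 104, 114, 124, 139, 147, 156, 164, 176, 193, 203, 214, 223, 229, 247, 258, 264]

Fragments:
  3→19: 16 bp
  19→26: 7 bp
  26→33: 7 bp
  33→40: 7 bp
  40→45: 5 bp
  45→61: 16 bp
  61→66: 5 bp
  66→77: 11 bp
  77→91: 14 bp
  91→104: 13 bp
  104→114: 10 bp
  114→124: 10 bp
  124→139: 15 bp
  139→147: 8 bp
  147→156: 9 bp
  156→164: 8 bp
  164→176: 12 bp
  176→193: 17 bp
  193→203: 10 bp
  203→214: 11 bp
  214→223: 9 bp
  223→229: 6 bp
  229→247: 18 bp
  247→258: 11 bp
  258→264: 6 bp
  264→3 (wrap): 271-264+3 = 10 bp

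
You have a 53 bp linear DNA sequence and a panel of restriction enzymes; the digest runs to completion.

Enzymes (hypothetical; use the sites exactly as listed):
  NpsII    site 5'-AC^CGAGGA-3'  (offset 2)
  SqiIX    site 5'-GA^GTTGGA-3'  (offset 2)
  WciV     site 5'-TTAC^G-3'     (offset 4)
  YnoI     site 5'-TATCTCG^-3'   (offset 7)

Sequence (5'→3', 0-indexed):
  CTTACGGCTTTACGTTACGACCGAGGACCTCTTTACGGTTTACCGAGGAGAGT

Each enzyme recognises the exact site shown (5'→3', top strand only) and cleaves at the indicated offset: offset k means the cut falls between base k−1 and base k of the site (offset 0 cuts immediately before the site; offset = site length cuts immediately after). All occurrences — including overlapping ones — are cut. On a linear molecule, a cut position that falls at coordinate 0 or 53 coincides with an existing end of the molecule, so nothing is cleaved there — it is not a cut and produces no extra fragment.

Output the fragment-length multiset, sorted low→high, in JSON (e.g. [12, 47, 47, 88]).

[3,5,5,7,8,10,15]

Scan for sites:
  NpsII (ACCGAGGA, off=2): starts [19, 41] → cuts [21, 43]
  SqiIX (GAGTTGGA, off=2): no sites
  WciV (TTACG, off=4): starts [1, 9, 14, 32] → cuts [5, 13, 18, 36]
  YnoI (TATCTCG, off=7): no sites

Pooled cuts: [5, 13, 18, 21, 36, 43]

Fragments:
  [0,5): 5 bp
  [5,13): 8 bp
  [13,18): 5 bp
  [18,21): 3 bp
  [21,36): 15 bp
  [36,43): 7 bp
  [43,53): 10 bp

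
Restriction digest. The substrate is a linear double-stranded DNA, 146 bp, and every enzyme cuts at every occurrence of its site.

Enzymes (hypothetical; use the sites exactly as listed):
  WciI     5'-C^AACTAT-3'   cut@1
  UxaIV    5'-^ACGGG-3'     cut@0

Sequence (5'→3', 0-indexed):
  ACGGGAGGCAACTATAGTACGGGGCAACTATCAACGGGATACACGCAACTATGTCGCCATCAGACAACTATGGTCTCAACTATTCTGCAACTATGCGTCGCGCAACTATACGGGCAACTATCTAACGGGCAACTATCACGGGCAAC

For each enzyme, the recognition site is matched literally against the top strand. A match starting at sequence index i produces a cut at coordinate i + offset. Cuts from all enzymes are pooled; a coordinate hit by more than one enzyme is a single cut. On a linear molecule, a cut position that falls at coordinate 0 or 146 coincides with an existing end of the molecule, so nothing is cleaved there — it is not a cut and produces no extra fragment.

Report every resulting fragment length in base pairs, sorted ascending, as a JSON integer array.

Per-enzyme occurrences:
  WciI CAACTAT/1: at [8, 24, 45, 64, 76, 87, 102, 114, 129] ⇒ [9, 25, 46, 65, 77, 88, 103, 115, 130]
  UxaIV ACGGG/0: at [0, 18, 33, 109, 124, 137] ⇒ [18, 33, 109, 124, 137] (position 0 is a terminus of the linear molecule — no cut)

All cut coordinates (distinct, sorted): [9, 18, 25, 33, 46, 65, 77, 88, 103, 109, 115, 124, 130, 137]

Fragments:
  [0,9): 9 bp
  [9,18): 9 bp
  [18,25): 7 bp
  [25,33): 8 bp
  [33,46): 13 bp
  [46,65): 19 bp
  [65,77): 12 bp
  [77,88): 11 bp
  [88,103): 15 bp
  [103,109): 6 bp
  [109,115): 6 bp
  [115,124): 9 bp
  [124,130): 6 bp
  [130,137): 7 bp
  [137,146): 9 bp

[6,6,6,7,7,8,9,9,9,9,11,12,13,15,19]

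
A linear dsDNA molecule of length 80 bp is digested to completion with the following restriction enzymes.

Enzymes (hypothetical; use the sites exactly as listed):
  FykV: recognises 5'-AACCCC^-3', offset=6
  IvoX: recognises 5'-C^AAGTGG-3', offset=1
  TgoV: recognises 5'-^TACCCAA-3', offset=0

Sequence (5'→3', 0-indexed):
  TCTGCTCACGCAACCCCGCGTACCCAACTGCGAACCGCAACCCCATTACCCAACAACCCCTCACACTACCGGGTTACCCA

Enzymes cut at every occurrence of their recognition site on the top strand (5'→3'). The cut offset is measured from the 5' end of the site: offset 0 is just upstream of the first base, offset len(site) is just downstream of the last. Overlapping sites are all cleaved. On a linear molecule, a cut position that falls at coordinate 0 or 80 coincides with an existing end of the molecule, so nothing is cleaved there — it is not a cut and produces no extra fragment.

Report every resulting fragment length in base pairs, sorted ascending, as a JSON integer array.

Scan for sites:
  FykV AACCCC/6: at [11, 38, 54] ⇒ [17, 44, 60]
  IvoX (CAAGTGG, off=1): no sites
  TgoV TACCCAA/0: at [20, 46] ⇒ [20, 46]

All cut coordinates (distinct, sorted): [17, 20, 44, 46, 60]

Fragments:
  [0,17): 17 bp
  [17,20): 3 bp
  [20,44): 24 bp
  [44,46): 2 bp
  [46,60): 14 bp
  [60,80): 20 bp

[2,3,14,17,20,24]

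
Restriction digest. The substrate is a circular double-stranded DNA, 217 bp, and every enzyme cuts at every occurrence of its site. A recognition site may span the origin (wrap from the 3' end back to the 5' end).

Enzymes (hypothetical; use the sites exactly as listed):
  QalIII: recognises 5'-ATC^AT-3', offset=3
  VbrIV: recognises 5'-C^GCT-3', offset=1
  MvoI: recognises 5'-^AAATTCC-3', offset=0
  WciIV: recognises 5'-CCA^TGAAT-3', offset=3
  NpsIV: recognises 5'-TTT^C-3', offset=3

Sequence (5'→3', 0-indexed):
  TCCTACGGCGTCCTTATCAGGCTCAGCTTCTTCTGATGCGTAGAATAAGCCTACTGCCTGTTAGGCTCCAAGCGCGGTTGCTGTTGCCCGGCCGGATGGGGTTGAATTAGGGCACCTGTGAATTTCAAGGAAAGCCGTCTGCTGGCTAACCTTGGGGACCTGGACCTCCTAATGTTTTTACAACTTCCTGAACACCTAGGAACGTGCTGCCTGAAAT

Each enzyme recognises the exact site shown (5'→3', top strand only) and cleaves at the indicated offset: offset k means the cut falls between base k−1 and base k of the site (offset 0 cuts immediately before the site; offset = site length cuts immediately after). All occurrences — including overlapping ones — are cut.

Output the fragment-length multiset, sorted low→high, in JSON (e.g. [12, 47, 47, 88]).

[88,129]

Per-enzyme occurrences:
  QalIII (ATCAT, off=3): no sites
  VbrIV (CGCT, off=1): no sites
  MvoI (AAATTCC, off=0): starts [213] → cuts [213]
  WciIV (CCATGAAT, off=3): no sites
  NpsIV (TTTC, off=3): starts [122] → cuts [125]

All cut coordinates (distinct, sorted): [125, 213]

Fragments:
  125→213: 88 bp
  213→125 (wrap): 217-213+125 = 129 bp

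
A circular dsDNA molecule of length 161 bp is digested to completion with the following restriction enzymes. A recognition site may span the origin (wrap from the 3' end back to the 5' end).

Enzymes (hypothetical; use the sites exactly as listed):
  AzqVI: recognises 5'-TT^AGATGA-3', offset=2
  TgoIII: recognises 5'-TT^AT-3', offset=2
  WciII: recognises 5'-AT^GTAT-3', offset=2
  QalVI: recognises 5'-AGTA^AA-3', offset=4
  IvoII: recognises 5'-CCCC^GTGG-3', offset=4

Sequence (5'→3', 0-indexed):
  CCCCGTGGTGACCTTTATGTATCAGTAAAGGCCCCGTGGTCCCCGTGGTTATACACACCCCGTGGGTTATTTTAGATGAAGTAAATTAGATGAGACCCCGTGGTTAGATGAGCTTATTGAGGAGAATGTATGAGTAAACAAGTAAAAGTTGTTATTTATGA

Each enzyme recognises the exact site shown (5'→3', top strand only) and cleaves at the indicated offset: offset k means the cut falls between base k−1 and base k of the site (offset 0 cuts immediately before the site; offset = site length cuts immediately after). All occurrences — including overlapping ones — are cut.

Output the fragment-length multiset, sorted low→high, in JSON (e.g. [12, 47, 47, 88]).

[2,4,4,5,6,6,7,8,8,8,9,9,9,9,10,10,11,12,12,12]

Site scan:
  AzqVI (TTAGATGA, off=2): starts [71, 85, 103] → cuts [73, 87, 105]
  TgoIII (TTAT, off=2): starts [14, 48, 66, 113, 151, 155] → cuts [16, 50, 68, 115, 153, 157]
  WciII (ATGTAT, off=2): starts [16, 125] → cuts [18, 127]
  QalVI (AGTAAA, off=4): starts [23, 79, 132, 140] → cuts [27, 83, 136, 144]
  IvoII (CCCCGTGG, off=4): starts [0, 31, 40, 57, 95] → cuts [4, 35, 44, 61, 99]

Pooled cuts: [4, 16, 18, 27, 35, 44, 50, 61, 68, 73, 83, 87, 99, 105, 115, 127, 136, 144, 153, 157]

Fragments:
  4→16: 12 bp
  16→18: 2 bp
  18→27: 9 bp
  27→35: 8 bp
  35→44: 9 bp
  44→50: 6 bp
  50→61: 11 bp
  61→68: 7 bp
  68→73: 5 bp
  73→83: 10 bp
  83→87: 4 bp
  87→99: 12 bp
  99→105: 6 bp
  105→115: 10 bp
  115→127: 12 bp
  127→136: 9 bp
  136→144: 8 bp
  144→153: 9 bp
  153→157: 4 bp
  157→4 (wrap): 161-157+4 = 8 bp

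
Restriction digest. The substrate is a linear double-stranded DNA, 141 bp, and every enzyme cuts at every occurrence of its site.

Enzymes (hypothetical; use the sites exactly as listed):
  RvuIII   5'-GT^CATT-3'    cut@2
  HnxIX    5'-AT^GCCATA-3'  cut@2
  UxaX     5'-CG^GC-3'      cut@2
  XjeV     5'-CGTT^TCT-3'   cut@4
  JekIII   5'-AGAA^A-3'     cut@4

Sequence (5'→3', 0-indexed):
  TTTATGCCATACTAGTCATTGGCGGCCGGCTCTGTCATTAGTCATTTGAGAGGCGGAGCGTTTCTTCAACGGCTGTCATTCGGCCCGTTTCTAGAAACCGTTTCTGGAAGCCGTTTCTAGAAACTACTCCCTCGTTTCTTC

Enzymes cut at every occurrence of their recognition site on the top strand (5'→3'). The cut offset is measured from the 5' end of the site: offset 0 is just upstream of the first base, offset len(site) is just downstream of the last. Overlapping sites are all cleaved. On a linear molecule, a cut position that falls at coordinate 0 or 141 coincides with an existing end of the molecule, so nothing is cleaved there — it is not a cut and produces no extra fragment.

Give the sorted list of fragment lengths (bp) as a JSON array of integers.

Per-enzyme occurrences:
  RvuIII (GTCATT, off=2): starts [14, 33, 40, 74] → cuts [16, 35, 42, 76]
  HnxIX (ATGCCATA, off=2): starts [3] → cuts [5]
  UxaX (CGGC, off=2): starts [22, 26, 69, 80] → cuts [24, 28, 71, 82]
  XjeV (CGTTTCT, off=4): starts [58, 85, 98, 111, 132] → cuts [62, 89, 102, 115, 136]
  JekIII (AGAAA, off=4): starts [92, 118] → cuts [96, 122]

Pooled cuts: [5, 16, 24, 28, 35, 42, 62, 71, 76, 82, 89, 96, 102, 115, 122, 136]

Fragment lengths:
  [0,5): 5 bp
  [5,16): 11 bp
  [16,24): 8 bp
  [24,28): 4 bp
  [28,35): 7 bp
  [35,42): 7 bp
  [42,62): 20 bp
  [62,71): 9 bp
  [71,76): 5 bp
  [76,82): 6 bp
  [82,89): 7 bp
  [89,96): 7 bp
  [96,102): 6 bp
  [102,115): 13 bp
  [115,122): 7 bp
  [122,136): 14 bp
  [136,141): 5 bp

[4,5,5,5,6,6,7,7,7,7,7,8,9,11,13,14,20]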